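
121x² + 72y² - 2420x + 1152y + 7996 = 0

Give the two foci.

Group: 121(x² - 20x) + 72(y² + 16y) = -7996
Complete the square: 121(x - 10)² + 72(y + 8)² = -7996 + 12100 + 4608 = 8712
Divide by 8712: (x - 10)²/72 + (y + 8)²/121 = 1
Ellipse, center (10, -8), major axis vertical; a² = 121, b² = 72.
c² = a² - b² = 121 - 72 = 49, so c = 7.
Foci lie on the vertical axis through the center: (h, k ± c).

(10, -15) and (10, -1)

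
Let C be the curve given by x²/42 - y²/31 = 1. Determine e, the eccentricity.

Center (0, 0). The positive term is the x-term, so the transverse axis is horizontal; a² = 42, b² = 31.
c² = a² + b² = 73, so c = √73.
e = c/a = √73/√42 = √3066/42.

e = √3066/42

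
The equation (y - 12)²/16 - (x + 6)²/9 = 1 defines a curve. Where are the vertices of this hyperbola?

Center (-6, 12). The positive term is the y-term, so the transverse axis is vertical; a² = 16, b² = 9.
a = 4. Vertices at (h, k ± a).

(-6, 8) and (-6, 16)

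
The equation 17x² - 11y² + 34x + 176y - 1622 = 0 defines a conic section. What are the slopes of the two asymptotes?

Group the x- and y-terms: 17(x² + 2x) -11(y² - 16y) = 1622
Complete the square in x and y: 17(x + 1)² -11(y - 8)² = 1622 + 17 - 704 = 935
Dividing both sides by 935: (x + 1)²/55 - (y - 8)²/85 = 1
Hyperbola, center (-1, 8), transverse axis horizontal; a² = 55, b² = 85.
For a horizontal hyperbola the asymptotes have slope ±b/a.
Here that is ±√85/√55 = ±√187/11.

√187/11 and -√187/11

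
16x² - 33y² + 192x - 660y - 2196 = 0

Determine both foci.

(-6, -17) and (-6, -3)

Collect terms: 16(x² + 12x) -33(y² + 20y) = 2196
Complete the square: 16(x + 6)² -33(y + 10)² = 2196 + 576 - 3300 = -528
Divide through by -528 to get (y + 10)²/16 - (x + 6)²/33 = 1.
Hyperbola, center (-6, -10), transverse axis vertical; a² = 16, b² = 33.
c² = a² + b² = 16 + 33 = 49, so c = 7.
Foci lie on the vertical axis through the center: (h, k ± c).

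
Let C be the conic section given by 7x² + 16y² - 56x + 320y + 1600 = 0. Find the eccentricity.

7(x² - 8x) + 16(y² + 20y) = -1600
Complete the square: 7(x - 4)² + 16(y + 10)² = -1600 + 112 + 1600 = 112
Divide by 112: (x - 4)²/16 + (y + 10)²/7 = 1
Ellipse, center (4, -10), major axis horizontal; a² = 16, b² = 7.
c² = a² - b² = 9, so c = 3.
e = c/a = 3/4.

e = 3/4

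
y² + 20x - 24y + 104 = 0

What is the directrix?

x = 7

Only y is squared. Complete the square in y: (y - 12)² = -20(x - 2).
Vertex (2, 12); 4p = -20 so p = -5. Opens left.
Directrix is the vertical line x = h − p = 2 − (-5) = 7.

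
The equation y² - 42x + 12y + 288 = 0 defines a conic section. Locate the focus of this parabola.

Only y is squared. Complete the square in y: (y + 6)² = 42(x - 6).
Vertex (6, -6); 4p = 42 so p = 21/2. Opens right.
Focus is p units from the vertex along the axis: (h + p, k).

(33/2, -6)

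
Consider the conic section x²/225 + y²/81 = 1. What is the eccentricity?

Center (0, 0). The larger denominator 225 sits under the x-term, so the major axis is horizontal; a² = 225, b² = 81.
c² = a² - b² = 144, so c = 12.
e = c/a = 12/15 = 4/5.

e = 4/5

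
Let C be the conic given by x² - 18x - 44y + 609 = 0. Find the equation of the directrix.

y = 1

Only x is squared. Complete the square in x: (x - 9)² = 44(y - 12).
Vertex (9, 12); 4p = 44 so p = 11. Opens up.
Directrix is the horizontal line y = k − p = 12 − (11) = 1.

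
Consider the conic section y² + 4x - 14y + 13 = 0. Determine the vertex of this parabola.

Only y is squared. Complete the square in y: (y - 7)² = -4(x - 9).
Vertex (9, 7); 4p = -4 so p = -1. Opens left.

(9, 7)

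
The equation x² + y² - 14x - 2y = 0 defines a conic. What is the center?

(x² - 14x) + (y² - 2y) = 0
Complete the square in x and y: (x - 7)² + (y - 1)² = 0 + 49 + 1 = 50
So (x - 7)² + (y - 1)² = 50.
Circle centered at (7, 1) with r² = 50.

(7, 1)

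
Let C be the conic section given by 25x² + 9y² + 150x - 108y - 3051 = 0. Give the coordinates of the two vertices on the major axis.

Rearranging, 25(x² + 6x) + 9(y² - 12y) = 3051.
Complete the square: 25(x + 3)² + 9(y - 6)² = 3051 + 225 + 324 = 3600
Dividing both sides by 3600: (x + 3)²/144 + (y - 6)²/400 = 1
Ellipse, center (-3, 6), major axis vertical; a² = 400, b² = 144.
a = 20. Vertices at (h, k ± a).

(-3, -14) and (-3, 26)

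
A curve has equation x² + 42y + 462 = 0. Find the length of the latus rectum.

Only x is squared. Complete the square in x: x² = -42(y + 11).
Vertex (0, -11); 4p = -42 so p = -21/2. Opens down.
Latus rectum length = |4p| = 42.

42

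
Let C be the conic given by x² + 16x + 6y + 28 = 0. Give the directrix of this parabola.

y = 15/2

Only x is squared. Complete the square in x: (x + 8)² = -6(y - 6).
Vertex (-8, 6); 4p = -6 so p = -3/2. Opens down.
Directrix is the horizontal line y = k − p = 6 − (-3/2) = 15/2.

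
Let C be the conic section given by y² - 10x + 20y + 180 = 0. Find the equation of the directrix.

Only y is squared. Complete the square in y: (y + 10)² = 10(x - 8).
Vertex (8, -10); 4p = 10 so p = 5/2. Opens right.
Directrix is the vertical line x = h − p = 8 − (5/2) = 11/2.

x = 11/2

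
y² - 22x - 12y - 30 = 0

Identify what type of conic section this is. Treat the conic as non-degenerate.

parabola

No xy term. Coefficients of x² and y² are A = 0, C = 1.
Exactly one squared variable ⇒ parabola.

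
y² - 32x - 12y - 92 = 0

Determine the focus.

Only y is squared. Complete the square in y: (y - 6)² = 32(x + 4).
Vertex (-4, 6); 4p = 32 so p = 8. Opens right.
Focus is p units from the vertex along the axis: (h + p, k).

(4, 6)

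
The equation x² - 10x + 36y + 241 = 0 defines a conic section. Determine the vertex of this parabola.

(5, -6)

Only x is squared. Complete the square in x: (x - 5)² = -36(y + 6).
Vertex (5, -6); 4p = -36 so p = -9. Opens down.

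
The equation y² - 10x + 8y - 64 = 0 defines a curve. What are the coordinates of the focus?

(-11/2, -4)

Only y is squared. Complete the square in y: (y + 4)² = 10(x + 8).
Vertex (-8, -4); 4p = 10 so p = 5/2. Opens right.
Focus is p units from the vertex along the axis: (h + p, k).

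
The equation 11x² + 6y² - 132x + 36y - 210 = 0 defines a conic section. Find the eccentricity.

e = √55/11

Group the x- and y-terms: 11(x² - 12x) + 6(y² + 6y) = 210
Complete the square: 11(x - 6)² + 6(y + 3)² = 210 + 396 + 54 = 660
Dividing both sides by 660: (x - 6)²/60 + (y + 3)²/110 = 1
Ellipse, center (6, -3), major axis vertical; a² = 110, b² = 60.
c² = a² - b² = 50, so c = 5√2.
e = c/a = 5√2/√110 = √55/11.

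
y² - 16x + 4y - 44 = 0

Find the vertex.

(-3, -2)

Only y is squared. Complete the square in y: (y + 2)² = 16(x + 3).
Vertex (-3, -2); 4p = 16 so p = 4. Opens right.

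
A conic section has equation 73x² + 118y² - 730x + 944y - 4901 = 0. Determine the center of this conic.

(5, -4)

Rearranging, 73(x² - 10x) + 118(y² + 8y) = 4901.
Completing the square gives 73(x - 5)² + 118(y + 4)² = 4901 + 1825 + 1888 = 8614.
Divide through by 8614 to get (x - 5)²/118 + (y + 4)²/73 = 1.
Ellipse with center (5, -4).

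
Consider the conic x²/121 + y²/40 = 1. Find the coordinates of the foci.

Center (0, 0). The larger denominator 121 sits under the x-term, so the major axis is horizontal; a² = 121, b² = 40.
c² = a² - b² = 121 - 40 = 81, so c = 9.
Foci lie on the horizontal axis through the center: (h ± c, k).

(-9, 0) and (9, 0)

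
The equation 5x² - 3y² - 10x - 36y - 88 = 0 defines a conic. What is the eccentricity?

Group the x- and y-terms: 5(x² - 2x) -3(y² + 12y) = 88
5(x - 1)² -3(y + 6)² = 88 + 5 - 108 = -15
Divide by -15: (y + 6)²/5 - (x - 1)²/3 = 1
Hyperbola, center (1, -6), transverse axis vertical; a² = 5, b² = 3.
c² = a² + b² = 8, so c = 2√2.
e = c/a = 2√2/√5 = 2√10/5.

e = 2√10/5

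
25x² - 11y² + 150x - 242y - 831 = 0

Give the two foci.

Group the x- and y-terms: 25(x² + 6x) -11(y² + 22y) = 831
Complete the square: 25(x + 3)² -11(y + 11)² = 831 + 225 - 1331 = -275
Dividing both sides by -275: (y + 11)²/25 - (x + 3)²/11 = 1
Hyperbola, center (-3, -11), transverse axis vertical; a² = 25, b² = 11.
c² = a² + b² = 25 + 11 = 36, so c = 6.
Foci lie on the vertical axis through the center: (h, k ± c).

(-3, -17) and (-3, -5)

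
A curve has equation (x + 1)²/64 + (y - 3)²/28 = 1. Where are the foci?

(-7, 3) and (5, 3)

Center (-1, 3). The larger denominator 64 sits under the x-term, so the major axis is horizontal; a² = 64, b² = 28.
c² = a² - b² = 64 - 28 = 36, so c = 6.
Foci lie on the horizontal axis through the center: (h ± c, k).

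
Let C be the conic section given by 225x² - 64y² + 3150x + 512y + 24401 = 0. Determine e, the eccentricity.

e = 17/15

225(x² + 14x) -64(y² - 8y) = -24401
Completing the square gives 225(x + 7)² -64(y - 4)² = -24401 + 11025 - 1024 = -14400.
Dividing both sides by -14400: (y - 4)²/225 - (x + 7)²/64 = 1
Hyperbola, center (-7, 4), transverse axis vertical; a² = 225, b² = 64.
c² = a² + b² = 289, so c = 17.
e = c/a = 17/15.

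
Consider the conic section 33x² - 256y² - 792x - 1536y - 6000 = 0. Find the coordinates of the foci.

(-5, -3) and (29, -3)

Rearranging, 33(x² - 24x) -256(y² + 6y) = 6000.
33(x - 12)² -256(y + 3)² = 6000 + 4752 - 2304 = 8448
Divide by 8448: (x - 12)²/256 - (y + 3)²/33 = 1
Hyperbola, center (12, -3), transverse axis horizontal; a² = 256, b² = 33.
c² = a² + b² = 256 + 33 = 289, so c = 17.
Foci lie on the horizontal axis through the center: (h ± c, k).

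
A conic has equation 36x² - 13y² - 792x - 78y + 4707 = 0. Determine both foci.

Group the x- and y-terms: 36(x² - 22x) -13(y² + 6y) = -4707
36(x - 11)² -13(y + 3)² = -4707 + 4356 - 117 = -468
Divide through by -468 to get (y + 3)²/36 - (x - 11)²/13 = 1.
Hyperbola, center (11, -3), transverse axis vertical; a² = 36, b² = 13.
c² = a² + b² = 36 + 13 = 49, so c = 7.
Foci lie on the vertical axis through the center: (h, k ± c).

(11, -10) and (11, 4)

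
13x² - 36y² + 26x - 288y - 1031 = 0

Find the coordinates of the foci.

(-8, -4) and (6, -4)

13(x² + 2x) -36(y² + 8y) = 1031
Completing the square gives 13(x + 1)² -36(y + 4)² = 1031 + 13 - 576 = 468.
Divide by 468: (x + 1)²/36 - (y + 4)²/13 = 1
Hyperbola, center (-1, -4), transverse axis horizontal; a² = 36, b² = 13.
c² = a² + b² = 36 + 13 = 49, so c = 7.
Foci lie on the horizontal axis through the center: (h ± c, k).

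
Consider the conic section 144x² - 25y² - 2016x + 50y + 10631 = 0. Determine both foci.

(7, -12) and (7, 14)

Collect terms: 144(x² - 14x) -25(y² - 2y) = -10631
144(x - 7)² -25(y - 1)² = -10631 + 7056 - 25 = -3600
Dividing both sides by -3600: (y - 1)²/144 - (x - 7)²/25 = 1
Hyperbola, center (7, 1), transverse axis vertical; a² = 144, b² = 25.
c² = a² + b² = 144 + 25 = 169, so c = 13.
Foci lie on the vertical axis through the center: (h, k ± c).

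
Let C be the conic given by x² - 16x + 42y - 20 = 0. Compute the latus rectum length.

42

Only x is squared. Complete the square in x: (x - 8)² = -42(y - 2).
Vertex (8, 2); 4p = -42 so p = -21/2. Opens down.
Latus rectum length = |4p| = 42.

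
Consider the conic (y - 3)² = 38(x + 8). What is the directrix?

x = -35/2

Vertex (-8, 3); 4p = 38 so p = 19/2. Opens right.
Directrix is the vertical line x = h − p = -8 − (19/2) = -35/2.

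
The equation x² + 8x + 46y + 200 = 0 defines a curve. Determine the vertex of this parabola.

Only x is squared. Complete the square in x: (x + 4)² = -46(y + 4).
Vertex (-4, -4); 4p = -46 so p = -23/2. Opens down.

(-4, -4)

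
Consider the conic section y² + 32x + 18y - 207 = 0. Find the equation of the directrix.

x = 17

Only y is squared. Complete the square in y: (y + 9)² = -32(x - 9).
Vertex (9, -9); 4p = -32 so p = -8. Opens left.
Directrix is the vertical line x = h − p = 9 − (-8) = 17.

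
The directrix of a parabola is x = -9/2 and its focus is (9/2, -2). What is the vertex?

The vertex is the midpoint between the focus and the directrix along the axis of symmetry.
Axis is horizontal (directrix is vertical). Vertex x-coordinate = (9/2 + (-9/2))/2 = 0; y-coordinate = -2.

(0, -2)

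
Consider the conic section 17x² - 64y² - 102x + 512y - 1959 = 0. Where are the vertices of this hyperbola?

(-5, 4) and (11, 4)

17(x² - 6x) -64(y² - 8y) = 1959
Complete the square in x and y: 17(x - 3)² -64(y - 4)² = 1959 + 153 - 1024 = 1088
Divide through by 1088 to get (x - 3)²/64 - (y - 4)²/17 = 1.
Hyperbola, center (3, 4), transverse axis horizontal; a² = 64, b² = 17.
a = 8. Vertices at (h ± a, k).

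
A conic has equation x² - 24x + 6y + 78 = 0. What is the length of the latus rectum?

6

Only x is squared. Complete the square in x: (x - 12)² = -6(y - 11).
Vertex (12, 11); 4p = -6 so p = -3/2. Opens down.
Latus rectum length = |4p| = 6.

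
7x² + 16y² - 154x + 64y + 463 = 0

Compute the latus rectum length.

Rearranging, 7(x² - 22x) + 16(y² + 4y) = -463.
Complete the square: 7(x - 11)² + 16(y + 2)² = -463 + 847 + 64 = 448
Divide through by 448 to get (x - 11)²/64 + (y + 2)²/28 = 1.
Ellipse, center (11, -2), major axis horizontal; a² = 64, b² = 28.
Latus rectum length = 2b²/a = 2·28/8 = 7.

7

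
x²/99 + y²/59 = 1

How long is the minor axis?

Center (0, 0). The larger denominator 99 sits under the x-term, so the major axis is horizontal; a² = 99, b² = 59.
b² = 59 so b = √59; the minor axis has length 2b = 2√59.

2√59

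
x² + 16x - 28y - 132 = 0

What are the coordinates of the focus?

Only x is squared. Complete the square in x: (x + 8)² = 28(y + 7).
Vertex (-8, -7); 4p = 28 so p = 7. Opens up.
Focus is p units from the vertex along the axis: (h, k + p).

(-8, 0)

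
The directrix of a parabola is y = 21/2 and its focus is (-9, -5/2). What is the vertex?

The vertex is the midpoint between the focus and the directrix along the axis of symmetry.
Axis is vertical (directrix is horizontal). Vertex y-coordinate = (-5/2 + 21/2)/2 = 4; x-coordinate = -9.

(-9, 4)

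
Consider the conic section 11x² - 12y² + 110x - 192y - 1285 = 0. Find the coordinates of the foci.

11(x² + 10x) -12(y² + 16y) = 1285
Complete the square in x and y: 11(x + 5)² -12(y + 8)² = 1285 + 275 - 768 = 792
Dividing both sides by 792: (x + 5)²/72 - (y + 8)²/66 = 1
Hyperbola, center (-5, -8), transverse axis horizontal; a² = 72, b² = 66.
c² = a² + b² = 72 + 66 = 138, so c = √138.
Foci lie on the horizontal axis through the center: (h ± c, k).

(-5 - √138, -8) and (-5 + √138, -8)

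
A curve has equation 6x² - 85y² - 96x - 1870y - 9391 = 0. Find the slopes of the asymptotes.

√510/85 and -√510/85

Group: 6(x² - 16x) -85(y² + 22y) = 9391
Completing the square gives 6(x - 8)² -85(y + 11)² = 9391 + 384 - 10285 = -510.
Divide through by -510 to get (y + 11)²/6 - (x - 8)²/85 = 1.
Hyperbola, center (8, -11), transverse axis vertical; a² = 6, b² = 85.
For a vertical hyperbola the asymptotes have slope ±a/b.
Here that is ±√6/√85 = ±√510/85.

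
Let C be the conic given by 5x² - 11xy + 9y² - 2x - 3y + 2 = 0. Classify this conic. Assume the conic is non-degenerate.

A = 5, B = -11, C = 9.
Discriminant B² − 4AC = (-11)² − 4·5·9 = -59.
B² − 4AC < 0 ⇒ ellipse.

ellipse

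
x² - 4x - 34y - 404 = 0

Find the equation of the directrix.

y = -41/2

Only x is squared. Complete the square in x: (x - 2)² = 34(y + 12).
Vertex (2, -12); 4p = 34 so p = 17/2. Opens up.
Directrix is the horizontal line y = k − p = -12 − (17/2) = -41/2.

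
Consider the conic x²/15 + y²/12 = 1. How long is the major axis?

2√15

Center (0, 0). The larger denominator 15 sits under the x-term, so the major axis is horizontal; a² = 15, b² = 12.
a² = 15 so a = √15; the major axis has length 2a = 2√15.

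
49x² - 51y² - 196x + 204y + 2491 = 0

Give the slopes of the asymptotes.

Collect terms: 49(x² - 4x) -51(y² - 4y) = -2491
Complete the square: 49(x - 2)² -51(y - 2)² = -2491 + 196 - 204 = -2499
Divide through by -2499 to get (y - 2)²/49 - (x - 2)²/51 = 1.
Hyperbola, center (2, 2), transverse axis vertical; a² = 49, b² = 51.
For a vertical hyperbola the asymptotes have slope ±a/b.
Here that is ±7/√51 = ±7√51/51.

7√51/51 and -7√51/51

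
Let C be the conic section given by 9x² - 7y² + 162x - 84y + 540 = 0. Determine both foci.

(-9, -10) and (-9, -2)

Group the x- and y-terms: 9(x² + 18x) -7(y² + 12y) = -540
Completing the square gives 9(x + 9)² -7(y + 6)² = -540 + 729 - 252 = -63.
Divide by -63: (y + 6)²/9 - (x + 9)²/7 = 1
Hyperbola, center (-9, -6), transverse axis vertical; a² = 9, b² = 7.
c² = a² + b² = 9 + 7 = 16, so c = 4.
Foci lie on the vertical axis through the center: (h, k ± c).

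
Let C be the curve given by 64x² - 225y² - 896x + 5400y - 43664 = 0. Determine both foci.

(-10, 12) and (24, 12)

64(x² - 14x) -225(y² - 24y) = 43664
64(x - 7)² -225(y - 12)² = 43664 + 3136 - 32400 = 14400
Dividing both sides by 14400: (x - 7)²/225 - (y - 12)²/64 = 1
Hyperbola, center (7, 12), transverse axis horizontal; a² = 225, b² = 64.
c² = a² + b² = 225 + 64 = 289, so c = 17.
Foci lie on the horizontal axis through the center: (h ± c, k).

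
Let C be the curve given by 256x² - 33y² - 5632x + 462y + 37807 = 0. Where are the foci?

(11, -10) and (11, 24)

256(x² - 22x) -33(y² - 14y) = -37807
Completing the square gives 256(x - 11)² -33(y - 7)² = -37807 + 30976 - 1617 = -8448.
Dividing both sides by -8448: (y - 7)²/256 - (x - 11)²/33 = 1
Hyperbola, center (11, 7), transverse axis vertical; a² = 256, b² = 33.
c² = a² + b² = 256 + 33 = 289, so c = 17.
Foci lie on the vertical axis through the center: (h, k ± c).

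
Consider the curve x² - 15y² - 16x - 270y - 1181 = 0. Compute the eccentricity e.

Collect terms: (x² - 16x) -15(y² + 18y) = 1181
Complete the square in x and y: (x - 8)² -15(y + 9)² = 1181 + 64 - 1215 = 30
Dividing both sides by 30: (x - 8)²/30 - (y + 9)²/2 = 1
Hyperbola, center (8, -9), transverse axis horizontal; a² = 30, b² = 2.
c² = a² + b² = 32, so c = 4√2.
e = c/a = 4√2/√30 = 4√15/15.

e = 4√15/15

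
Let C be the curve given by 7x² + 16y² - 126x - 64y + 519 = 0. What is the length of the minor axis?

2√7

Collect terms: 7(x² - 18x) + 16(y² - 4y) = -519
Complete the square in x and y: 7(x - 9)² + 16(y - 2)² = -519 + 567 + 64 = 112
Divide by 112: (x - 9)²/16 + (y - 2)²/7 = 1
Ellipse, center (9, 2), major axis horizontal; a² = 16, b² = 7.
b² = 7 so b = √7; the minor axis has length 2b = 2√7.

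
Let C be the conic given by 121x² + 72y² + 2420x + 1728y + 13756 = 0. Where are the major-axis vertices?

Rearranging, 121(x² + 20x) + 72(y² + 24y) = -13756.
Complete the square in x and y: 121(x + 10)² + 72(y + 12)² = -13756 + 12100 + 10368 = 8712
Divide by 8712: (x + 10)²/72 + (y + 12)²/121 = 1
Ellipse, center (-10, -12), major axis vertical; a² = 121, b² = 72.
a = 11. Vertices at (h, k ± a).

(-10, -23) and (-10, -1)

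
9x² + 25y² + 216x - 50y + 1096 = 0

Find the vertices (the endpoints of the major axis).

(-17, 1) and (-7, 1)

Group the x- and y-terms: 9(x² + 24x) + 25(y² - 2y) = -1096
Complete the square: 9(x + 12)² + 25(y - 1)² = -1096 + 1296 + 25 = 225
Divide through by 225 to get (x + 12)²/25 + (y - 1)²/9 = 1.
Ellipse, center (-12, 1), major axis horizontal; a² = 25, b² = 9.
a = 5. Vertices at (h ± a, k).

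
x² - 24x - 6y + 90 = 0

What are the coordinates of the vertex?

(12, -9)

Only x is squared. Complete the square in x: (x - 12)² = 6(y + 9).
Vertex (12, -9); 4p = 6 so p = 3/2. Opens up.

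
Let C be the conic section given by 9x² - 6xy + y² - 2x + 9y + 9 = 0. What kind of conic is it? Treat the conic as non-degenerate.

parabola

A = 9, B = -6, C = 1.
Discriminant B² − 4AC = (-6)² − 4·9·1 = 0.
B² − 4AC = 0 ⇒ parabola.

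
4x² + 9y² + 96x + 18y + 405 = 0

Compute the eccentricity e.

e = √5/3

Rearranging, 4(x² + 24x) + 9(y² + 2y) = -405.
4(x + 12)² + 9(y + 1)² = -405 + 576 + 9 = 180
Divide by 180: (x + 12)²/45 + (y + 1)²/20 = 1
Ellipse, center (-12, -1), major axis horizontal; a² = 45, b² = 20.
c² = a² - b² = 25, so c = 5.
e = c/a = 5/3√5 = √5/3.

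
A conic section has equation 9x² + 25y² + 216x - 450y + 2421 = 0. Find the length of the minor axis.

Collect terms: 9(x² + 24x) + 25(y² - 18y) = -2421
Complete the square: 9(x + 12)² + 25(y - 9)² = -2421 + 1296 + 2025 = 900
Divide through by 900 to get (x + 12)²/100 + (y - 9)²/36 = 1.
Ellipse, center (-12, 9), major axis horizontal; a² = 100, b² = 36.
b² = 36 so b = 6; the minor axis has length 2b = 12.

12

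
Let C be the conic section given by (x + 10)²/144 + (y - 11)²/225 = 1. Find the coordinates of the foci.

Center (-10, 11). The larger denominator 225 sits under the y-term, so the major axis is vertical; a² = 225, b² = 144.
c² = a² - b² = 225 - 144 = 81, so c = 9.
Foci lie on the vertical axis through the center: (h, k ± c).

(-10, 2) and (-10, 20)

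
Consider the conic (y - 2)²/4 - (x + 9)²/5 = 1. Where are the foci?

Center (-9, 2). The positive term is the y-term, so the transverse axis is vertical; a² = 4, b² = 5.
c² = a² + b² = 4 + 5 = 9, so c = 3.
Foci lie on the vertical axis through the center: (h, k ± c).

(-9, -1) and (-9, 5)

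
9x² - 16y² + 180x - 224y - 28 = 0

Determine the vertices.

Collect terms: 9(x² + 20x) -16(y² + 14y) = 28
Complete the square in x and y: 9(x + 10)² -16(y + 7)² = 28 + 900 - 784 = 144
Divide by 144: (x + 10)²/16 - (y + 7)²/9 = 1
Hyperbola, center (-10, -7), transverse axis horizontal; a² = 16, b² = 9.
a = 4. Vertices at (h ± a, k).

(-14, -7) and (-6, -7)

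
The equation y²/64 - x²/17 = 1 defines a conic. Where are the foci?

Center (0, 0). The positive term is the y-term, so the transverse axis is vertical; a² = 64, b² = 17.
c² = a² + b² = 64 + 17 = 81, so c = 9.
Foci lie on the vertical axis through the center: (h, k ± c).

(0, -9) and (0, 9)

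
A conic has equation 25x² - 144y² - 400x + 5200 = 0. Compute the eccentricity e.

e = 13/5

Collect terms: 25(x² - 16x) -144y² = -5200
Complete the square in x and y: 25(x - 8)² -144y² = -5200 + 1600 + 0 = -3600
Divide by -3600: y²/25 - (x - 8)²/144 = 1
Hyperbola, center (8, 0), transverse axis vertical; a² = 25, b² = 144.
c² = a² + b² = 169, so c = 13.
e = c/a = 13/5.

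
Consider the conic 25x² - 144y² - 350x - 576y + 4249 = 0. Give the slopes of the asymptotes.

5/12 and -5/12

Rearranging, 25(x² - 14x) -144(y² + 4y) = -4249.
25(x - 7)² -144(y + 2)² = -4249 + 1225 - 576 = -3600
Divide by -3600: (y + 2)²/25 - (x - 7)²/144 = 1
Hyperbola, center (7, -2), transverse axis vertical; a² = 25, b² = 144.
For a vertical hyperbola the asymptotes have slope ±a/b.
Here that is ±5/12.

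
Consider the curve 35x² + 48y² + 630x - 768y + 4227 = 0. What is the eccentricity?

e = √39/12

Group the x- and y-terms: 35(x² + 18x) + 48(y² - 16y) = -4227
Complete the square in x and y: 35(x + 9)² + 48(y - 8)² = -4227 + 2835 + 3072 = 1680
Divide by 1680: (x + 9)²/48 + (y - 8)²/35 = 1
Ellipse, center (-9, 8), major axis horizontal; a² = 48, b² = 35.
c² = a² - b² = 13, so c = √13.
e = c/a = √13/4√3 = √39/12.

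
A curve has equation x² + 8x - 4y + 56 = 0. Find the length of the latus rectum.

Only x is squared. Complete the square in x: (x + 4)² = 4(y - 10).
Vertex (-4, 10); 4p = 4 so p = 1. Opens up.
Latus rectum length = |4p| = 4.

4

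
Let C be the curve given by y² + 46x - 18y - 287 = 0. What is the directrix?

x = 39/2

Only y is squared. Complete the square in y: (y - 9)² = -46(x - 8).
Vertex (8, 9); 4p = -46 so p = -23/2. Opens left.
Directrix is the vertical line x = h − p = 8 − (-23/2) = 39/2.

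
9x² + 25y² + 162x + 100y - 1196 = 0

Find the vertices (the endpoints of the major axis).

9(x² + 18x) + 25(y² + 4y) = 1196
9(x + 9)² + 25(y + 2)² = 1196 + 729 + 100 = 2025
Dividing both sides by 2025: (x + 9)²/225 + (y + 2)²/81 = 1
Ellipse, center (-9, -2), major axis horizontal; a² = 225, b² = 81.
a = 15. Vertices at (h ± a, k).

(-24, -2) and (6, -2)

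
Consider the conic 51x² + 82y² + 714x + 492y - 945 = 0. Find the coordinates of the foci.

(-7 - √31, -3) and (-7 + √31, -3)

Group the x- and y-terms: 51(x² + 14x) + 82(y² + 6y) = 945
Completing the square gives 51(x + 7)² + 82(y + 3)² = 945 + 2499 + 738 = 4182.
Dividing both sides by 4182: (x + 7)²/82 + (y + 3)²/51 = 1
Ellipse, center (-7, -3), major axis horizontal; a² = 82, b² = 51.
c² = a² - b² = 82 - 51 = 31, so c = √31.
Foci lie on the horizontal axis through the center: (h ± c, k).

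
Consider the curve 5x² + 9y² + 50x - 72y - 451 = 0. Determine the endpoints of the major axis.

Collect terms: 5(x² + 10x) + 9(y² - 8y) = 451
Completing the square gives 5(x + 5)² + 9(y - 4)² = 451 + 125 + 144 = 720.
Divide by 720: (x + 5)²/144 + (y - 4)²/80 = 1
Ellipse, center (-5, 4), major axis horizontal; a² = 144, b² = 80.
a = 12. Vertices at (h ± a, k).

(-17, 4) and (7, 4)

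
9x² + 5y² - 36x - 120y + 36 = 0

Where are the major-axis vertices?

(2, 0) and (2, 24)

9(x² - 4x) + 5(y² - 24y) = -36
Complete the square: 9(x - 2)² + 5(y - 12)² = -36 + 36 + 720 = 720
Divide by 720: (x - 2)²/80 + (y - 12)²/144 = 1
Ellipse, center (2, 12), major axis vertical; a² = 144, b² = 80.
a = 12. Vertices at (h, k ± a).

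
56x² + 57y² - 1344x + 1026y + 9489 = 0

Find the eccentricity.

56(x² - 24x) + 57(y² + 18y) = -9489
Complete the square: 56(x - 12)² + 57(y + 9)² = -9489 + 8064 + 4617 = 3192
Divide by 3192: (x - 12)²/57 + (y + 9)²/56 = 1
Ellipse, center (12, -9), major axis horizontal; a² = 57, b² = 56.
c² = a² - b² = 1, so c = 1.
e = c/a = 1/√57 = √57/57.

e = √57/57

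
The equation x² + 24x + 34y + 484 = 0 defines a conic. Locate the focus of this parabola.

Only x is squared. Complete the square in x: (x + 12)² = -34(y + 10).
Vertex (-12, -10); 4p = -34 so p = -17/2. Opens down.
Focus is p units from the vertex along the axis: (h, k + p).

(-12, -37/2)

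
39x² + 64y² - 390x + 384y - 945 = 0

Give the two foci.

(0, -3) and (10, -3)

Rearranging, 39(x² - 10x) + 64(y² + 6y) = 945.
39(x - 5)² + 64(y + 3)² = 945 + 975 + 576 = 2496
Divide by 2496: (x - 5)²/64 + (y + 3)²/39 = 1
Ellipse, center (5, -3), major axis horizontal; a² = 64, b² = 39.
c² = a² - b² = 64 - 39 = 25, so c = 5.
Foci lie on the horizontal axis through the center: (h ± c, k).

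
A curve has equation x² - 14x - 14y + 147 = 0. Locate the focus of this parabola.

(7, 21/2)

Only x is squared. Complete the square in x: (x - 7)² = 14(y - 7).
Vertex (7, 7); 4p = 14 so p = 7/2. Opens up.
Focus is p units from the vertex along the axis: (h, k + p).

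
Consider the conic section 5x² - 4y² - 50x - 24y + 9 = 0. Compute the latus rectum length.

5(x² - 10x) -4(y² + 6y) = -9
5(x - 5)² -4(y + 3)² = -9 + 125 - 36 = 80
Divide through by 80 to get (x - 5)²/16 - (y + 3)²/20 = 1.
Hyperbola, center (5, -3), transverse axis horizontal; a² = 16, b² = 20.
Latus rectum length = 2b²/a = 2·20/4 = 10.

10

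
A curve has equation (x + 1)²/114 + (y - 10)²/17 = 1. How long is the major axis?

Center (-1, 10). The larger denominator 114 sits under the x-term, so the major axis is horizontal; a² = 114, b² = 17.
a² = 114 so a = √114; the major axis has length 2a = 2√114.

2√114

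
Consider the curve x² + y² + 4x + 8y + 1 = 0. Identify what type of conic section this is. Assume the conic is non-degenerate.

circle

No xy term. Coefficients of x² and y² are A = 1, C = 1.
A = C (same sign) ⇒ circle.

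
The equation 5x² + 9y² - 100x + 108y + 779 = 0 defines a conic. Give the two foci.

Group the x- and y-terms: 5(x² - 20x) + 9(y² + 12y) = -779
Complete the square: 5(x - 10)² + 9(y + 6)² = -779 + 500 + 324 = 45
Dividing both sides by 45: (x - 10)²/9 + (y + 6)²/5 = 1
Ellipse, center (10, -6), major axis horizontal; a² = 9, b² = 5.
c² = a² - b² = 9 - 5 = 4, so c = 2.
Foci lie on the horizontal axis through the center: (h ± c, k).

(8, -6) and (12, -6)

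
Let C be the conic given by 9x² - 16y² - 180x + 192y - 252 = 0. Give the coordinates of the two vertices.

Group the x- and y-terms: 9(x² - 20x) -16(y² - 12y) = 252
Complete the square: 9(x - 10)² -16(y - 6)² = 252 + 900 - 576 = 576
Divide through by 576 to get (x - 10)²/64 - (y - 6)²/36 = 1.
Hyperbola, center (10, 6), transverse axis horizontal; a² = 64, b² = 36.
a = 8. Vertices at (h ± a, k).

(2, 6) and (18, 6)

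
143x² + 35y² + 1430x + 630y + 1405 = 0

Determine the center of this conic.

(-5, -9)

Rearranging, 143(x² + 10x) + 35(y² + 18y) = -1405.
Complete the square in x and y: 143(x + 5)² + 35(y + 9)² = -1405 + 3575 + 2835 = 5005
Dividing both sides by 5005: (x + 5)²/35 + (y + 9)²/143 = 1
Ellipse with center (-5, -9).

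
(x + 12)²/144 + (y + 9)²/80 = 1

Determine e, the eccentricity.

Center (-12, -9). The larger denominator 144 sits under the x-term, so the major axis is horizontal; a² = 144, b² = 80.
c² = a² - b² = 64, so c = 8.
e = c/a = 8/12 = 2/3.

e = 2/3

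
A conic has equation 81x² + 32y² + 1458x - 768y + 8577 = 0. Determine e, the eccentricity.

81(x² + 18x) + 32(y² - 24y) = -8577
Complete the square in x and y: 81(x + 9)² + 32(y - 12)² = -8577 + 6561 + 4608 = 2592
Divide through by 2592 to get (x + 9)²/32 + (y - 12)²/81 = 1.
Ellipse, center (-9, 12), major axis vertical; a² = 81, b² = 32.
c² = a² - b² = 49, so c = 7.
e = c/a = 7/9.

e = 7/9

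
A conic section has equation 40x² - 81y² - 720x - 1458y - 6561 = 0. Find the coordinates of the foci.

(-2, -9) and (20, -9)

Rearranging, 40(x² - 18x) -81(y² + 18y) = 6561.
Complete the square: 40(x - 9)² -81(y + 9)² = 6561 + 3240 - 6561 = 3240
Divide by 3240: (x - 9)²/81 - (y + 9)²/40 = 1
Hyperbola, center (9, -9), transverse axis horizontal; a² = 81, b² = 40.
c² = a² + b² = 81 + 40 = 121, so c = 11.
Foci lie on the horizontal axis through the center: (h ± c, k).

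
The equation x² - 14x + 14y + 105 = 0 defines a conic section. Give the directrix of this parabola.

y = -1/2

Only x is squared. Complete the square in x: (x - 7)² = -14(y + 4).
Vertex (7, -4); 4p = -14 so p = -7/2. Opens down.
Directrix is the horizontal line y = k − p = -4 − (-7/2) = -1/2.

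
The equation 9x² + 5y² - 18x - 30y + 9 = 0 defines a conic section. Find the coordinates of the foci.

(1, 1) and (1, 5)

Rearranging, 9(x² - 2x) + 5(y² - 6y) = -9.
Complete the square: 9(x - 1)² + 5(y - 3)² = -9 + 9 + 45 = 45
Divide by 45: (x - 1)²/5 + (y - 3)²/9 = 1
Ellipse, center (1, 3), major axis vertical; a² = 9, b² = 5.
c² = a² - b² = 9 - 5 = 4, so c = 2.
Foci lie on the vertical axis through the center: (h, k ± c).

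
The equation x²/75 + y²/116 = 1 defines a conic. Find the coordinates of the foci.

Center (0, 0). The larger denominator 116 sits under the y-term, so the major axis is vertical; a² = 116, b² = 75.
c² = a² - b² = 116 - 75 = 41, so c = √41.
Foci lie on the vertical axis through the center: (h, k ± c).

(0, 0 - √41) and (0, 0 + √41)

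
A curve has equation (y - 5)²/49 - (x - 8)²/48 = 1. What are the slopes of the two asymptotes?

7√3/12 and -7√3/12

Center (8, 5). The positive term is the y-term, so the transverse axis is vertical; a² = 49, b² = 48.
For a vertical hyperbola the asymptotes have slope ±a/b.
Here that is ±7/4√3 = ±7√3/12.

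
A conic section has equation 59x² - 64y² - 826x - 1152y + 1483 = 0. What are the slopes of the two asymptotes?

√59/8 and -√59/8

Collect terms: 59(x² - 14x) -64(y² + 18y) = -1483
Complete the square: 59(x - 7)² -64(y + 9)² = -1483 + 2891 - 5184 = -3776
Divide through by -3776 to get (y + 9)²/59 - (x - 7)²/64 = 1.
Hyperbola, center (7, -9), transverse axis vertical; a² = 59, b² = 64.
For a vertical hyperbola the asymptotes have slope ±a/b.
Here that is ±√59/8.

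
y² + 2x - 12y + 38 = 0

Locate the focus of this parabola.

(-3/2, 6)

Only y is squared. Complete the square in y: (y - 6)² = -2(x + 1).
Vertex (-1, 6); 4p = -2 so p = -1/2. Opens left.
Focus is p units from the vertex along the axis: (h + p, k).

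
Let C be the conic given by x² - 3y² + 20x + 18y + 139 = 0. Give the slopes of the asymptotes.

√3/3 and -√3/3

Rearranging, (x² + 20x) -3(y² - 6y) = -139.
(x + 10)² -3(y - 3)² = -139 + 100 - 27 = -66
Divide through by -66 to get (y - 3)²/22 - (x + 10)²/66 = 1.
Hyperbola, center (-10, 3), transverse axis vertical; a² = 22, b² = 66.
For a vertical hyperbola the asymptotes have slope ±a/b.
Here that is ±√22/√66 = ±√3/3.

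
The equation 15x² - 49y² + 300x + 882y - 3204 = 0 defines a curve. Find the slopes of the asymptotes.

√15/7 and -√15/7

Group: 15(x² + 20x) -49(y² - 18y) = 3204
Complete the square in x and y: 15(x + 10)² -49(y - 9)² = 3204 + 1500 - 3969 = 735
Dividing both sides by 735: (x + 10)²/49 - (y - 9)²/15 = 1
Hyperbola, center (-10, 9), transverse axis horizontal; a² = 49, b² = 15.
For a horizontal hyperbola the asymptotes have slope ±b/a.
Here that is ±√15/7.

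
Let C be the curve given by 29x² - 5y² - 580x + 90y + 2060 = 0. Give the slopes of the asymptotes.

√145/5 and -√145/5

Group the x- and y-terms: 29(x² - 20x) -5(y² - 18y) = -2060
Completing the square gives 29(x - 10)² -5(y - 9)² = -2060 + 2900 - 405 = 435.
Divide by 435: (x - 10)²/15 - (y - 9)²/87 = 1
Hyperbola, center (10, 9), transverse axis horizontal; a² = 15, b² = 87.
For a horizontal hyperbola the asymptotes have slope ±b/a.
Here that is ±√87/√15 = ±√145/5.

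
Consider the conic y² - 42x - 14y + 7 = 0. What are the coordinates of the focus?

Only y is squared. Complete the square in y: (y - 7)² = 42(x + 1).
Vertex (-1, 7); 4p = 42 so p = 21/2. Opens right.
Focus is p units from the vertex along the axis: (h + p, k).

(19/2, 7)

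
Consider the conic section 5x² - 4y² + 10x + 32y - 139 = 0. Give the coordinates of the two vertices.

(-5, 4) and (3, 4)

Group the x- and y-terms: 5(x² + 2x) -4(y² - 8y) = 139
Complete the square: 5(x + 1)² -4(y - 4)² = 139 + 5 - 64 = 80
Dividing both sides by 80: (x + 1)²/16 - (y - 4)²/20 = 1
Hyperbola, center (-1, 4), transverse axis horizontal; a² = 16, b² = 20.
a = 4. Vertices at (h ± a, k).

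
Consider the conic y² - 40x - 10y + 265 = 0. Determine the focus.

(16, 5)

Only y is squared. Complete the square in y: (y - 5)² = 40(x - 6).
Vertex (6, 5); 4p = 40 so p = 10. Opens right.
Focus is p units from the vertex along the axis: (h + p, k).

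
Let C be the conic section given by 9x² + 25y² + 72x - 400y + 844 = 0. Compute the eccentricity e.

e = 4/5

Collect terms: 9(x² + 8x) + 25(y² - 16y) = -844
Complete the square: 9(x + 4)² + 25(y - 8)² = -844 + 144 + 1600 = 900
Divide by 900: (x + 4)²/100 + (y - 8)²/36 = 1
Ellipse, center (-4, 8), major axis horizontal; a² = 100, b² = 36.
c² = a² - b² = 64, so c = 8.
e = c/a = 8/10 = 4/5.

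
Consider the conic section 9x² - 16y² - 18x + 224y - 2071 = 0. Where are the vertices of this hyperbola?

Rearranging, 9(x² - 2x) -16(y² - 14y) = 2071.
Complete the square: 9(x - 1)² -16(y - 7)² = 2071 + 9 - 784 = 1296
Divide by 1296: (x - 1)²/144 - (y - 7)²/81 = 1
Hyperbola, center (1, 7), transverse axis horizontal; a² = 144, b² = 81.
a = 12. Vertices at (h ± a, k).

(-11, 7) and (13, 7)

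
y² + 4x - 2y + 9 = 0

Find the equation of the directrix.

Only y is squared. Complete the square in y: (y - 1)² = -4(x + 2).
Vertex (-2, 1); 4p = -4 so p = -1. Opens left.
Directrix is the vertical line x = h − p = -2 − (-1) = -1.

x = -1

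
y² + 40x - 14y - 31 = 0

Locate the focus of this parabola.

(-8, 7)

Only y is squared. Complete the square in y: (y - 7)² = -40(x - 2).
Vertex (2, 7); 4p = -40 so p = -10. Opens left.
Focus is p units from the vertex along the axis: (h + p, k).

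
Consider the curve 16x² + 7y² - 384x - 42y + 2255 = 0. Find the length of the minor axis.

Group the x- and y-terms: 16(x² - 24x) + 7(y² - 6y) = -2255
Complete the square: 16(x - 12)² + 7(y - 3)² = -2255 + 2304 + 63 = 112
Divide through by 112 to get (x - 12)²/7 + (y - 3)²/16 = 1.
Ellipse, center (12, 3), major axis vertical; a² = 16, b² = 7.
b² = 7 so b = √7; the minor axis has length 2b = 2√7.

2√7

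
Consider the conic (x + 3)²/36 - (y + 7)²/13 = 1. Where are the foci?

(-10, -7) and (4, -7)

Center (-3, -7). The positive term is the x-term, so the transverse axis is horizontal; a² = 36, b² = 13.
c² = a² + b² = 36 + 13 = 49, so c = 7.
Foci lie on the horizontal axis through the center: (h ± c, k).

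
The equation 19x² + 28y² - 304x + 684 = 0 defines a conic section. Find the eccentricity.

19(x² - 16x) + 28y² = -684
Complete the square in x and y: 19(x - 8)² + 28y² = -684 + 1216 + 0 = 532
Dividing both sides by 532: (x - 8)²/28 + y²/19 = 1
Ellipse, center (8, 0), major axis horizontal; a² = 28, b² = 19.
c² = a² - b² = 9, so c = 3.
e = c/a = 3/2√7 = 3√7/14.

e = 3√7/14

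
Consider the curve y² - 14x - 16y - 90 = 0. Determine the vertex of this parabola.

(-11, 8)

Only y is squared. Complete the square in y: (y - 8)² = 14(x + 11).
Vertex (-11, 8); 4p = 14 so p = 7/2. Opens right.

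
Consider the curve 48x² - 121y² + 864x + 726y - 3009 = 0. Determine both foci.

Rearranging, 48(x² + 18x) -121(y² - 6y) = 3009.
48(x + 9)² -121(y - 3)² = 3009 + 3888 - 1089 = 5808
Divide through by 5808 to get (x + 9)²/121 - (y - 3)²/48 = 1.
Hyperbola, center (-9, 3), transverse axis horizontal; a² = 121, b² = 48.
c² = a² + b² = 121 + 48 = 169, so c = 13.
Foci lie on the horizontal axis through the center: (h ± c, k).

(-22, 3) and (4, 3)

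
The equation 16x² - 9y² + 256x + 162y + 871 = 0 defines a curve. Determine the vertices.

Group: 16(x² + 16x) -9(y² - 18y) = -871
Complete the square: 16(x + 8)² -9(y - 9)² = -871 + 1024 - 729 = -576
Divide through by -576 to get (y - 9)²/64 - (x + 8)²/36 = 1.
Hyperbola, center (-8, 9), transverse axis vertical; a² = 64, b² = 36.
a = 8. Vertices at (h, k ± a).

(-8, 1) and (-8, 17)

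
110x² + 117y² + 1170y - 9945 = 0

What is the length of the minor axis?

Collect terms: 110x² + 117(y² + 10y) = 9945
110x² + 117(y + 5)² = 9945 + 0 + 2925 = 12870
Divide by 12870: x²/117 + (y + 5)²/110 = 1
Ellipse, center (0, -5), major axis horizontal; a² = 117, b² = 110.
b² = 110 so b = √110; the minor axis has length 2b = 2√110.

2√110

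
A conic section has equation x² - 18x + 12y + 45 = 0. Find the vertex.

Only x is squared. Complete the square in x: (x - 9)² = -12(y - 3).
Vertex (9, 3); 4p = -12 so p = -3. Opens down.

(9, 3)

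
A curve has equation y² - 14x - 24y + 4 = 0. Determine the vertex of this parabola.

Only y is squared. Complete the square in y: (y - 12)² = 14(x + 10).
Vertex (-10, 12); 4p = 14 so p = 7/2. Opens right.

(-10, 12)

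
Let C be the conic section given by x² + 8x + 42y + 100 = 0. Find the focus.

Only x is squared. Complete the square in x: (x + 4)² = -42(y + 2).
Vertex (-4, -2); 4p = -42 so p = -21/2. Opens down.
Focus is p units from the vertex along the axis: (h, k + p).

(-4, -25/2)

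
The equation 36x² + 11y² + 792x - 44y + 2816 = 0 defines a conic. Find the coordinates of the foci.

36(x² + 22x) + 11(y² - 4y) = -2816
Completing the square gives 36(x + 11)² + 11(y - 2)² = -2816 + 4356 + 44 = 1584.
Divide through by 1584 to get (x + 11)²/44 + (y - 2)²/144 = 1.
Ellipse, center (-11, 2), major axis vertical; a² = 144, b² = 44.
c² = a² - b² = 144 - 44 = 100, so c = 10.
Foci lie on the vertical axis through the center: (h, k ± c).

(-11, -8) and (-11, 12)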